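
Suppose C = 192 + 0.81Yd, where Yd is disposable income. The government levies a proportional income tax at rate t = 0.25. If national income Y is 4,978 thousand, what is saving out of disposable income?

S = 517.365

Yd = (1 − 0.25)(4978) = 0.75(4978) = 3733.5
C = 192 + 0.81(3733.5) = 192 + 3024.135 = 3216.135
S = Yd − C = 3733.5 − 3216.135 = 517.365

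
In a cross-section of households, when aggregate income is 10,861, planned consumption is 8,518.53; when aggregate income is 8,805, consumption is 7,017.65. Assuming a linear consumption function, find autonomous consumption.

a = 590

MPC = ΔC/ΔY = (8518.53 − 7017.65)/(10861 − 8805) = 1500.88/2056 = 0.73
a = C − MPC·Y = 7017.65 − 0.73(8805) = 7017.65 − 6427.65 = 590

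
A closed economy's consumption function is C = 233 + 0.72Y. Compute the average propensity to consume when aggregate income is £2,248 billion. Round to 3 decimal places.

APC = 0.824

C = 233 + 0.72(2248) = 1851.56
APC = C/Y = 1851.56/2248 = 0.824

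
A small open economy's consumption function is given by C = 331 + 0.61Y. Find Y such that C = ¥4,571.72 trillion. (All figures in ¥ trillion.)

331 + 0.61Y = 4571.72
0.61Y = 4240.72, so Y = 4240.72/0.61 = 6952

Y = 6952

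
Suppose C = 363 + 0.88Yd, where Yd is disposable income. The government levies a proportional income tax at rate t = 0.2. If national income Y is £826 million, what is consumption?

C = 944.504

Yd = (1 − 0.2)(826) = 0.8(826) = 660.8
C = 363 + 0.88(660.8) = 363 + 581.504 = 944.504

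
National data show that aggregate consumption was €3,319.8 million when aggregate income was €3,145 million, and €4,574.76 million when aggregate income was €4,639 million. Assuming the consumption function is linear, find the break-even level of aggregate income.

MPC = (4574.76 − 3319.8)/(4639 − 3145) = 1254.96/1494 = 0.84
a = 3319.8 − 0.84(3145) = 3319.8 − 2641.8 = 678
Break-even: Y = a/(1−MPC) = 678/0.16 = 4237.5

Y = 4237.5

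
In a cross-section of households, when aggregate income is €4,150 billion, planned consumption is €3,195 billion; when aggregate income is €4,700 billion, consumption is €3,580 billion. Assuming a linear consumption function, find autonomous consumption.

a = 290

MPC = ΔC/ΔY = (3580 − 3195)/(4700 − 4150) = 385/550 = 0.7
a = C − MPC·Y = 3195 − 0.7(4150) = 3195 − 2905 = 290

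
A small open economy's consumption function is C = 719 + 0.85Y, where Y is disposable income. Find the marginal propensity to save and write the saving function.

MPS = 1 − MPC = 1 − 0.85 = 0.15
S = Y − C = -719 + 0.15Y

MPS = 0.15; S = -719 + 0.15Y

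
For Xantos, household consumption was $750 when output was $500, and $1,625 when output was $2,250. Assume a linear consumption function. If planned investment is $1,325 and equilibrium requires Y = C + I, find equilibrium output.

MPC = (1625 − 750)/(2250 − 500) = 875/1750 = 0.5
a = 750 − 0.5(500) = 500
Equilibrium: Y = 500 + 0.5Y + 1325
0.5Y = 1825, so Y = 1825/0.5 = 3650

Y = 3650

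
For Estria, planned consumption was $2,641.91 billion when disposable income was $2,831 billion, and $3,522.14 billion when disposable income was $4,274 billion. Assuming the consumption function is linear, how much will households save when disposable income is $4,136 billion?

S = 698.04

MPC = (3522.14 − 2641.91)/(4274 − 2831) = 880.23/1443 = 0.61
a = 2641.91 − 0.61(2831) = 2641.91 − 1726.91 = 915
C = 915 + 0.61(4136) = 3437.96
S = 4136 − 3437.96 = 698.04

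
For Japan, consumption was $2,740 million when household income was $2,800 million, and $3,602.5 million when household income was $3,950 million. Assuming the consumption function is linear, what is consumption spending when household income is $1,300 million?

C = 1615

MPC = (3602.5 − 2740)/(3950 − 2800) = 862.5/1150 = 0.75
a = 2740 − 0.75(2800) = 2740 − 2100 = 640
C = 640 + 0.75(1300) = 640 + 975 = 1615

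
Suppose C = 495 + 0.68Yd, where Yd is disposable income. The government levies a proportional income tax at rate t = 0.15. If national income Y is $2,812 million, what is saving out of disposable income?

Yd = (1 − 0.15)(2812) = 0.85(2812) = 2390.2
C = 495 + 0.68(2390.2) = 495 + 1625.336 = 2120.336
S = Yd − C = 2390.2 − 2120.336 = 269.864

S = 269.864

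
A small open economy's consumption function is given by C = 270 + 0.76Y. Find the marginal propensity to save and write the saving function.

MPS = 1 − MPC = 1 − 0.76 = 0.24
S = Y − C = -270 + 0.24Y

MPS = 0.24; S = -270 + 0.24Y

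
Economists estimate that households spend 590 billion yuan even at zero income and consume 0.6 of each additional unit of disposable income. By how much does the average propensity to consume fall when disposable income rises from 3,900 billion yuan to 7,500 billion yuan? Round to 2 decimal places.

ΔAPC = 0.07

At Y = 3900: C = 590 + 0.6(3900) = 2930, APC = 2930/3900 = 0.751
At Y = 7500: C = 5090, APC = 5090/7500 = 0.679
Fall in APC = 0.751 − 0.679 = 0.072 ≈ 0.07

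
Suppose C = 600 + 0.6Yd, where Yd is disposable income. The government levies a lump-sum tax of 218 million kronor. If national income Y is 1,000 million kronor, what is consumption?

Yd = Y − T = 1000 − 218 = 782
C = 600 + 0.6(782) = 600 + 469.2 = 1069.2

C = 1069.2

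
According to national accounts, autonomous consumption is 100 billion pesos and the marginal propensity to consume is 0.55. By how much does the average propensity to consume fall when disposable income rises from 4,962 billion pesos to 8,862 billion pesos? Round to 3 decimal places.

ΔAPC = 0.009

At Y = 4962: C = 100 + 0.55(4962) = 2829.1, APC = 2829.1/4962 = 0.5702
At Y = 8862: C = 4974.1, APC = 4974.1/8862 = 0.5613
Fall in APC = 0.5702 − 0.5613 = 0.0089 ≈ 0.009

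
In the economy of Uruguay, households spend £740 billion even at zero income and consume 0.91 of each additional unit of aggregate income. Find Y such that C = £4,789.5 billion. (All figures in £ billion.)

Y = 4450

740 + 0.91Y = 4789.5
0.91Y = 4049.5, so Y = 4049.5/0.91 = 4450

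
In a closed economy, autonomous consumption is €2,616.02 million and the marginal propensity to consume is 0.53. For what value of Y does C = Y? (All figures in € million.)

Y = 5566

At break-even, C = Y: 2616.02 + 0.53Y = Y
0.47Y = 2616.02, so Y = 2616.02/0.47 = 5566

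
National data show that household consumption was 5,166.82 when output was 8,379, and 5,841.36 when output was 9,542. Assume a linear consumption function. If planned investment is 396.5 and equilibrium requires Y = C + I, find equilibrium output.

Y = 1675

MPC = (5841.36 − 5166.82)/(9542 − 8379) = 674.54/1163 = 0.58
a = 5166.82 − 0.58(8379) = 307
Equilibrium: Y = 307 + 0.58Y + 396.5
0.42Y = 703.5, so Y = 703.5/0.42 = 1675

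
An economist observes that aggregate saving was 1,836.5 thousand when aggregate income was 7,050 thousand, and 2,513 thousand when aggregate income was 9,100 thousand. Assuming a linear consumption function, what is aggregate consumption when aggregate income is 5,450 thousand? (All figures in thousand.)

MPS = ΔS/ΔY = (2513 − 1836.5)/(9100 − 7050) = 676.5/2050 = 0.33
MPC = 1 − MPS = 0.67
Autonomous saving = 1836.5 − 0.33(7050) = -490, so a = 490
C = 490 + 0.67(5450) = 490 + 3651.5 = 4141.5

C = 4141.5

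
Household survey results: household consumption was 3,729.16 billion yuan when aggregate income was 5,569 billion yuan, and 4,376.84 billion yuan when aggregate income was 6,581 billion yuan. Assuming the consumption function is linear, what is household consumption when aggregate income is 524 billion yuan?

MPC = (4376.84 − 3729.16)/(6581 − 5569) = 647.68/1012 = 0.64
a = 3729.16 − 0.64(5569) = 3729.16 − 3564.16 = 165
C = 165 + 0.64(524) = 165 + 335.36 = 500.36

C = 500.36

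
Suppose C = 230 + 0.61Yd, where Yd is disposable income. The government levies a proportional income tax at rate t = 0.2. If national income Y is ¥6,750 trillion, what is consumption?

Yd = (1 − 0.2)(6750) = 0.8(6750) = 5400
C = 230 + 0.61(5400) = 230 + 3294 = 3524

C = 3524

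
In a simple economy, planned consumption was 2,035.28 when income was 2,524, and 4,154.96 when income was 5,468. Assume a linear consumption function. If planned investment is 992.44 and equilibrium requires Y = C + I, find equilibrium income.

Y = 4323

MPC = (4154.96 − 2035.28)/(5468 − 2524) = 2119.68/2944 = 0.72
a = 2035.28 − 0.72(2524) = 218
Equilibrium: Y = 218 + 0.72Y + 992.44
0.28Y = 1210.44, so Y = 1210.44/0.28 = 4323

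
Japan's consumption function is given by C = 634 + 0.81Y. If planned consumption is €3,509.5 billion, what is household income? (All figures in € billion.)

634 + 0.81Y = 3509.5
0.81Y = 2875.5, so Y = 2875.5/0.81 = 3550

Y = 3550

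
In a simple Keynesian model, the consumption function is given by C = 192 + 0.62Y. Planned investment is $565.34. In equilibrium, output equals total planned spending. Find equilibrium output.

Y = C + I = 192 + 0.62Y + 565.34
Y − 0.62Y = 757.34
0.38Y = 757.34, so Y = 757.34/0.38 = 1993

Y = 1993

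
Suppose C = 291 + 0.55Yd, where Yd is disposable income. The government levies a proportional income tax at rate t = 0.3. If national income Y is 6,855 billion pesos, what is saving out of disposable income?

S = 1868.325

Yd = (1 − 0.3)(6855) = 0.7(6855) = 4798.5
C = 291 + 0.55(4798.5) = 291 + 2639.175 = 2930.175
S = Yd − C = 4798.5 − 2930.175 = 1868.325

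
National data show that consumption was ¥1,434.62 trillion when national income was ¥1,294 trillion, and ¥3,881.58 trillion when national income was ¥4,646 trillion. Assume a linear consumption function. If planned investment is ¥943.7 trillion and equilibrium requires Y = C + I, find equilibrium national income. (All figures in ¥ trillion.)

Y = 5310

MPC = (3881.58 − 1434.62)/(4646 − 1294) = 2446.96/3352 = 0.73
a = 1434.62 − 0.73(1294) = 490
Equilibrium: Y = 490 + 0.73Y + 943.7
0.27Y = 1433.7, so Y = 1433.7/0.27 = 5310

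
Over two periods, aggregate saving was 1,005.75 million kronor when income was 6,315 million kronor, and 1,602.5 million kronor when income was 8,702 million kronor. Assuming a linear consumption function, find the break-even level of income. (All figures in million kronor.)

Y = 2292

MPS = ΔS/ΔY = (1602.5 − 1005.75)/(8702 − 6315) = 596.75/2387 = 0.25
MPC = 1 − MPS = 0.75
From S(6315) = 1005.75: −a + 0.25(6315) = 1005.75, so a = 1578.75 − 1005.75 = 573
Break-even (S = 0): Y = a/MPS = 573/0.25 = 2292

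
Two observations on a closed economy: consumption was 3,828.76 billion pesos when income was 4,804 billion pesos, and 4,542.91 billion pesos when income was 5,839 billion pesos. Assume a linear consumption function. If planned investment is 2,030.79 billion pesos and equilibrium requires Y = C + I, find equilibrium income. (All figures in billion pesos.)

Y = 8209

MPC = (4542.91 − 3828.76)/(5839 − 4804) = 714.15/1035 = 0.69
a = 3828.76 − 0.69(4804) = 514
Equilibrium: Y = 514 + 0.69Y + 2030.79
0.31Y = 2544.79, so Y = 2544.79/0.31 = 8209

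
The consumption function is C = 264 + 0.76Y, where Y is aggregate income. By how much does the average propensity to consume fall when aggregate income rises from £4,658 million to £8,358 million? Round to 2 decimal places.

ΔAPC = 0.03

At Y = 4658: C = 264 + 0.76(4658) = 3804.08, APC = 3804.08/4658 = 0.817
At Y = 8358: C = 6616.08, APC = 6616.08/8358 = 0.792
Fall in APC = 0.817 − 0.792 = 0.025 ≈ 0.03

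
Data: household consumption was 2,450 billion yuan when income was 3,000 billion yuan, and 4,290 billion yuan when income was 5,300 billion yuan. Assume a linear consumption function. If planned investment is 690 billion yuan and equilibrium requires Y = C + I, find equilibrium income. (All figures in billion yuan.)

Y = 3700

MPC = (4290 − 2450)/(5300 − 3000) = 1840/2300 = 0.8
a = 2450 − 0.8(3000) = 50
Equilibrium: Y = 50 + 0.8Y + 690
0.2Y = 740, so Y = 740/0.2 = 3700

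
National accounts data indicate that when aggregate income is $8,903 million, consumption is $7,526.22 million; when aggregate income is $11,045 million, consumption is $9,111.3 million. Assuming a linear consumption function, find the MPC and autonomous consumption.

MPC = 0.74; a = 938

MPC = ΔC/ΔY = (9111.3 − 7526.22)/(11045 − 8903) = 1585.08/2142 = 0.74
a = C − MPC·Y = 7526.22 − 0.74(8903) = 7526.22 − 6588.22 = 938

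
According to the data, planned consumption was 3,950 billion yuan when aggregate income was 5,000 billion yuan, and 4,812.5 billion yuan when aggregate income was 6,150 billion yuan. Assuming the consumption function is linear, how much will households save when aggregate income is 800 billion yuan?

MPC = (4812.5 − 3950)/(6150 − 5000) = 862.5/1150 = 0.75
a = 3950 − 0.75(5000) = 3950 − 3750 = 200
C = 200 + 0.75(800) = 800
S = 800 − 800 = 0

S = 0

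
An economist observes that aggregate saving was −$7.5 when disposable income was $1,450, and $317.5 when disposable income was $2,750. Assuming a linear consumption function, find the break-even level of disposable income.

Y = 1480

MPS = ΔS/ΔY = (317.5 − (-7.5))/(2750 − 1450) = 325/1300 = 0.25
MPC = 1 − MPS = 0.75
From S(1450) = -7.5: −a + 0.25(1450) = -7.5, so a = 362.5 − (-7.5) = 370
Break-even (S = 0): Y = a/MPS = 370/0.25 = 1480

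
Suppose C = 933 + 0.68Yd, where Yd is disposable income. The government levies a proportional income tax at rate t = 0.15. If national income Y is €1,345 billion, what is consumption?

Yd = (1 − 0.15)(1345) = 0.85(1345) = 1143.25
C = 933 + 0.68(1143.25) = 933 + 777.41 = 1710.41

C = 1710.41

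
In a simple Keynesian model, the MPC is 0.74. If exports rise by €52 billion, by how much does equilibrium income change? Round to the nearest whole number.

ΔY ≈ 200

The multiplier is 1/(1 − MPC) = 1/0.26.
ΔY = 52/0.26 = 200.00 ≈ 200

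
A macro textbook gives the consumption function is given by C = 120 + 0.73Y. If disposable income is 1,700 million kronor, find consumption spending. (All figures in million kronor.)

C = 1361

C = 120 + 0.73(1700) = 120 + 1241 = 1361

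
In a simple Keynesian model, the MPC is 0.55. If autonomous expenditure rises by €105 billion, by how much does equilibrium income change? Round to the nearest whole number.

ΔY ≈ 233

The multiplier is 1/(1 − MPC) = 1/0.45.
ΔY = 105/0.45 = 233.33 ≈ 233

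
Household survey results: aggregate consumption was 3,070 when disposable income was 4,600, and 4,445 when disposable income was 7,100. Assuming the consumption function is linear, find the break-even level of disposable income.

MPC = (4445 − 3070)/(7100 − 4600) = 1375/2500 = 0.55
a = 3070 − 0.55(4600) = 3070 − 2530 = 540
Break-even: Y = a/(1−MPC) = 540/0.45 = 1200

Y = 1200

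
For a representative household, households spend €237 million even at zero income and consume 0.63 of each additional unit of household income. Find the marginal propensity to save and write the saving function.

MPS = 1 − MPC = 1 − 0.63 = 0.37
S = Y − C = -237 + 0.37Y

MPS = 0.37; S = -237 + 0.37Y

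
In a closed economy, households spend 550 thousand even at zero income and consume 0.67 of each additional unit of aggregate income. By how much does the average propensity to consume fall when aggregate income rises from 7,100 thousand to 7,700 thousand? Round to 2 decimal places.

ΔAPC = 0.01

At Y = 7100: C = 550 + 0.67(7100) = 5307, APC = 5307/7100 = 0.747
At Y = 7700: C = 5709, APC = 5709/7700 = 0.741
Fall in APC = 0.747 − 0.741 = 0.006 ≈ 0.01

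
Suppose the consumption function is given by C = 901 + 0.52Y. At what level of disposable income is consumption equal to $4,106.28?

Y = 6164

901 + 0.52Y = 4106.28
0.52Y = 3205.28, so Y = 3205.28/0.52 = 6164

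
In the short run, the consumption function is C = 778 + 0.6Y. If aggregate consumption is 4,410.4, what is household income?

Y = 6054

778 + 0.6Y = 4410.4
0.6Y = 3632.4, so Y = 3632.4/0.6 = 6054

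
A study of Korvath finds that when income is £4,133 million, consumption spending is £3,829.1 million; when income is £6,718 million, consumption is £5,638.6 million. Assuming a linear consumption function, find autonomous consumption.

a = 936

MPC = ΔC/ΔY = (5638.6 − 3829.1)/(6718 − 4133) = 1809.5/2585 = 0.7
a = C − MPC·Y = 3829.1 − 0.7(4133) = 3829.1 − 2893.1 = 936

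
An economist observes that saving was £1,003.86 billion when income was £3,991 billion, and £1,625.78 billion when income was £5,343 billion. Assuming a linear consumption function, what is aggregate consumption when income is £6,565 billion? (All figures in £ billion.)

MPS = ΔS/ΔY = (1625.78 − 1003.86)/(5343 − 3991) = 621.92/1352 = 0.46
MPC = 1 − MPS = 0.54
Autonomous saving = 1003.86 − 0.46(3991) = -832, so a = 832
C = 832 + 0.54(6565) = 832 + 3545.1 = 4377.1

C = 4377.1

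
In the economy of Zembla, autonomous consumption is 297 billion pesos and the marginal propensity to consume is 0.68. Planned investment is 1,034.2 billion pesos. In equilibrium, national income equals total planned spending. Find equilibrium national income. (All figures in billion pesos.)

Y = 4160

Y = C + I = 297 + 0.68Y + 1034.2
Y − 0.68Y = 1331.2
0.32Y = 1331.2, so Y = 1331.2/0.32 = 4160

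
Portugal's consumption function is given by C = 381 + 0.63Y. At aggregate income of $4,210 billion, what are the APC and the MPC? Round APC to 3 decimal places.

MPC = 0.63 (the slope of the consumption function)
C = 381 + 0.63(4210) = 3033.3, so APC = 3033.3/4210 = 0.720

APC = 0.720; MPC = 0.63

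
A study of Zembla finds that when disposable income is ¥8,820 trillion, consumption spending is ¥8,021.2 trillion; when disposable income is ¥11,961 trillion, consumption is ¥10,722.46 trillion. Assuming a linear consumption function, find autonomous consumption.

MPC = ΔC/ΔY = (10722.46 − 8021.2)/(11961 − 8820) = 2701.26/3141 = 0.86
a = C − MPC·Y = 8021.2 − 0.86(8820) = 8021.2 − 7585.2 = 436

a = 436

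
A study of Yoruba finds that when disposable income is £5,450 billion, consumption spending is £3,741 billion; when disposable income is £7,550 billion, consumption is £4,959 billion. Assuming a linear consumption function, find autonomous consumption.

MPC = ΔC/ΔY = (4959 − 3741)/(7550 − 5450) = 1218/2100 = 0.58
a = C − MPC·Y = 3741 − 0.58(5450) = 3741 − 3161 = 580

a = 580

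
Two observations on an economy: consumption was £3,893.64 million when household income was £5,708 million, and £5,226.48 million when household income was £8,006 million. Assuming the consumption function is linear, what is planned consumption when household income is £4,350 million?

MPC = (5226.48 − 3893.64)/(8006 − 5708) = 1332.84/2298 = 0.58
a = 3893.64 − 0.58(5708) = 3893.64 − 3310.64 = 583
C = 583 + 0.58(4350) = 583 + 2523 = 3106

C = 3106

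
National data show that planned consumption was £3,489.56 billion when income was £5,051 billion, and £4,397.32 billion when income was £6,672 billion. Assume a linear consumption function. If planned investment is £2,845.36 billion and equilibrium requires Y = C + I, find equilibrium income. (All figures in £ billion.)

MPC = (4397.32 − 3489.56)/(6672 − 5051) = 907.76/1621 = 0.56
a = 3489.56 − 0.56(5051) = 661
Equilibrium: Y = 661 + 0.56Y + 2845.36
0.44Y = 3506.36, so Y = 3506.36/0.44 = 7969

Y = 7969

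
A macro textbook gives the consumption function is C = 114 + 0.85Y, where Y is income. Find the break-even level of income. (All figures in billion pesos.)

Y = 760

At break-even, C = Y: 114 + 0.85Y = Y
0.15Y = 114, so Y = 114/0.15 = 760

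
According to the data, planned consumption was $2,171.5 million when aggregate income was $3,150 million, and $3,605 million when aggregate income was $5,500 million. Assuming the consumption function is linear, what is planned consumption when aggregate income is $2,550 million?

C = 1805.5

MPC = (3605 − 2171.5)/(5500 − 3150) = 1433.5/2350 = 0.61
a = 2171.5 − 0.61(3150) = 2171.5 − 1921.5 = 250
C = 250 + 0.61(2550) = 250 + 1555.5 = 1805.5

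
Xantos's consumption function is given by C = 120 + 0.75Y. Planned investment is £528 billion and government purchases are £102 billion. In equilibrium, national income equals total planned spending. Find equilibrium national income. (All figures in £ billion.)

Y = 3000

Y = C + I + G = 120 + 0.75Y + 528 + 102
Y − 0.75Y = 750
0.25Y = 750, so Y = 750/0.25 = 3000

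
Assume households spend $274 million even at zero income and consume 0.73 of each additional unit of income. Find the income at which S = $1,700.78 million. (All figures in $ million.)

Y = 7314

S = Y − C = -274 + 0.27Y
-274 + 0.27Y = 1700.78, so 0.27Y = 1974.78 and Y = 7314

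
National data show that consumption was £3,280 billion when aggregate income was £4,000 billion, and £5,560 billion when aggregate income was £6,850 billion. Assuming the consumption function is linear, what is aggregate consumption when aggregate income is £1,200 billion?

C = 1040

MPC = (5560 − 3280)/(6850 − 4000) = 2280/2850 = 0.8
a = 3280 − 0.8(4000) = 3280 − 3200 = 80
C = 80 + 0.8(1200) = 80 + 960 = 1040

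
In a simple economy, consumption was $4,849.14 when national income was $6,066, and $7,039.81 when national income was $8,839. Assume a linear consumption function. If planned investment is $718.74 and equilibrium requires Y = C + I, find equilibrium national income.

Y = 3694

MPC = (7039.81 − 4849.14)/(8839 − 6066) = 2190.67/2773 = 0.79
a = 4849.14 − 0.79(6066) = 57
Equilibrium: Y = 57 + 0.79Y + 718.74
0.21Y = 775.74, so Y = 775.74/0.21 = 3694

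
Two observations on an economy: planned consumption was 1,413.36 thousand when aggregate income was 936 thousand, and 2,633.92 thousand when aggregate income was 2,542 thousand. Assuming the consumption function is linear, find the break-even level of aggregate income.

MPC = (2633.92 − 1413.36)/(2542 − 936) = 1220.56/1606 = 0.76
a = 1413.36 − 0.76(936) = 1413.36 − 711.36 = 702
Break-even: Y = a/(1−MPC) = 702/0.24 = 2925

Y = 2925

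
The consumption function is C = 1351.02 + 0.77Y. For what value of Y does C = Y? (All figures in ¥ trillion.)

Y = 5874

At break-even, C = Y: 1351.02 + 0.77Y = Y
0.23Y = 1351.02, so Y = 1351.02/0.23 = 5874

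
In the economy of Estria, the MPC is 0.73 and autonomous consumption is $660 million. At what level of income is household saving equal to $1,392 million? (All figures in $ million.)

S = Y − C = -660 + 0.27Y
-660 + 0.27Y = 1392, so 0.27Y = 2052 and Y = 7600

Y = 7600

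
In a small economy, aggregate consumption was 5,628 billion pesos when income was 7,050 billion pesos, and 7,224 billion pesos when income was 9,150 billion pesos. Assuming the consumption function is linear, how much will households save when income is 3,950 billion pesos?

S = 678

MPC = (7224 − 5628)/(9150 − 7050) = 1596/2100 = 0.76
a = 5628 − 0.76(7050) = 5628 − 5358 = 270
C = 270 + 0.76(3950) = 3272
S = 3950 − 3272 = 678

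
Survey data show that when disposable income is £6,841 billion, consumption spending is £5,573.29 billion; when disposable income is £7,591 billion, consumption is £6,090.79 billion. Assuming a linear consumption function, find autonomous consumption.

MPC = ΔC/ΔY = (6090.79 − 5573.29)/(7591 − 6841) = 517.5/750 = 0.69
a = C − MPC·Y = 5573.29 − 0.69(6841) = 5573.29 − 4720.29 = 853

a = 853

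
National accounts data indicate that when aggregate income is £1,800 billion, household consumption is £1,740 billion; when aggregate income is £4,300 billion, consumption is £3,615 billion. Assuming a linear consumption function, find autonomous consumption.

a = 390

MPC = ΔC/ΔY = (3615 − 1740)/(4300 − 1800) = 1875/2500 = 0.75
a = C − MPC·Y = 1740 − 0.75(1800) = 1740 − 1350 = 390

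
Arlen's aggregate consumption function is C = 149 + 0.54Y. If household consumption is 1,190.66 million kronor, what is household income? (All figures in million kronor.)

Y = 1929

149 + 0.54Y = 1190.66
0.54Y = 1041.66, so Y = 1041.66/0.54 = 1929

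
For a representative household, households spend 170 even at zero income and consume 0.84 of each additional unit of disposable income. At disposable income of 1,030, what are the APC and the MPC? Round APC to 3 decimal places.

MPC = 0.84 (the slope of the consumption function)
C = 170 + 0.84(1030) = 1035.2, so APC = 1035.2/1030 = 1.005

APC = 1.005; MPC = 0.84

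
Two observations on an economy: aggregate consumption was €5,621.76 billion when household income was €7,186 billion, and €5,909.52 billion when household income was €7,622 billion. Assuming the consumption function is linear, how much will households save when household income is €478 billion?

MPC = (5909.52 − 5621.76)/(7622 − 7186) = 287.76/436 = 0.66
a = 5621.76 − 0.66(7186) = 5621.76 − 4742.76 = 879
C = 879 + 0.66(478) = 1194.48
S = 478 − 1194.48 = -716.48

S = -716.48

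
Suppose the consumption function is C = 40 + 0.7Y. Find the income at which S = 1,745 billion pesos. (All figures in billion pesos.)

S = Y − C = -40 + 0.3Y
-40 + 0.3Y = 1745, so 0.3Y = 1785 and Y = 5950

Y = 5950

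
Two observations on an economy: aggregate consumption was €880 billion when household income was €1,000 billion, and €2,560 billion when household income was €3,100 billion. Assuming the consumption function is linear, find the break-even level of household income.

Y = 400

MPC = (2560 − 880)/(3100 − 1000) = 1680/2100 = 0.8
a = 880 − 0.8(1000) = 880 − 800 = 80
Break-even: Y = a/(1−MPC) = 80/0.2 = 400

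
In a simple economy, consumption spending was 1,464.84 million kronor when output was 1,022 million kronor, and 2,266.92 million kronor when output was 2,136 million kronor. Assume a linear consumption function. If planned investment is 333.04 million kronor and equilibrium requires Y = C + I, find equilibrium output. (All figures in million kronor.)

MPC = (2266.92 − 1464.84)/(2136 − 1022) = 802.08/1114 = 0.72
a = 1464.84 − 0.72(1022) = 729
Equilibrium: Y = 729 + 0.72Y + 333.04
0.28Y = 1062.04, so Y = 1062.04/0.28 = 3793

Y = 3793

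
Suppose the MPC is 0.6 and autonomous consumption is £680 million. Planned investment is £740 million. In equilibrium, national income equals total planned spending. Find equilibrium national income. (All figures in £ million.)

Y = 3550

Y = C + I = 680 + 0.6Y + 740
Y − 0.6Y = 1420
0.4Y = 1420, so Y = 1420/0.4 = 3550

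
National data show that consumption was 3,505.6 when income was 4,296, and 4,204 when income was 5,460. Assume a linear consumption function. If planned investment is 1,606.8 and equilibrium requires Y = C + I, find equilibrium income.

MPC = (4204 − 3505.6)/(5460 − 4296) = 698.4/1164 = 0.6
a = 3505.6 − 0.6(4296) = 928
Equilibrium: Y = 928 + 0.6Y + 1606.8
0.4Y = 2534.8, so Y = 2534.8/0.4 = 6337

Y = 6337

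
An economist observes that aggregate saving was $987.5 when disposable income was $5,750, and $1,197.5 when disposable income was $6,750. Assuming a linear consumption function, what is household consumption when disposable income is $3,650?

C = 3103.5

MPS = ΔS/ΔY = (1197.5 − 987.5)/(6750 − 5750) = 210/1000 = 0.21
MPC = 1 − MPS = 0.79
Autonomous saving = 987.5 − 0.21(5750) = -220, so a = 220
C = 220 + 0.79(3650) = 220 + 2883.5 = 3103.5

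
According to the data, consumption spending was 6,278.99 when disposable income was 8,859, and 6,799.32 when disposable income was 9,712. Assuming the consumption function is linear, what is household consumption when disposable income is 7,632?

MPC = (6799.32 − 6278.99)/(9712 − 8859) = 520.33/853 = 0.61
a = 6278.99 − 0.61(8859) = 6278.99 − 5403.99 = 875
C = 875 + 0.61(7632) = 875 + 4655.52 = 5530.52

C = 5530.52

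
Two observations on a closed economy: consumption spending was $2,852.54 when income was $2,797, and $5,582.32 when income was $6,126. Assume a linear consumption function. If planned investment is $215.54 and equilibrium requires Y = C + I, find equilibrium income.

MPC = (5582.32 − 2852.54)/(6126 − 2797) = 2729.78/3329 = 0.82
a = 2852.54 − 0.82(2797) = 559
Equilibrium: Y = 559 + 0.82Y + 215.54
0.18Y = 774.54, so Y = 774.54/0.18 = 4303

Y = 4303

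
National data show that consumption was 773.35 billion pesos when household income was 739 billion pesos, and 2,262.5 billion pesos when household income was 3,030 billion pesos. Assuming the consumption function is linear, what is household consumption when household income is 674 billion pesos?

MPC = (2262.5 − 773.35)/(3030 − 739) = 1489.15/2291 = 0.65
a = 773.35 − 0.65(739) = 773.35 − 480.35 = 293
C = 293 + 0.65(674) = 293 + 438.1 = 731.1

C = 731.1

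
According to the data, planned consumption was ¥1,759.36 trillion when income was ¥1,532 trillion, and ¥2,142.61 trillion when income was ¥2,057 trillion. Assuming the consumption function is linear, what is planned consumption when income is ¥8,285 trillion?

MPC = (2142.61 − 1759.36)/(2057 − 1532) = 383.25/525 = 0.73
a = 1759.36 − 0.73(1532) = 1759.36 − 1118.36 = 641
C = 641 + 0.73(8285) = 641 + 6048.05 = 6689.05

C = 6689.05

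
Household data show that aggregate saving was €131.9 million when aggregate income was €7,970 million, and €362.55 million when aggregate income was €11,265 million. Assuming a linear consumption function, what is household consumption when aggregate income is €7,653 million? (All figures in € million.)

C = 7543.29

MPS = ΔS/ΔY = (362.55 − 131.9)/(11265 − 7970) = 230.65/3295 = 0.07
MPC = 1 − MPS = 0.93
Autonomous saving = 131.9 − 0.07(7970) = -426, so a = 426
C = 426 + 0.93(7653) = 426 + 7117.29 = 7543.29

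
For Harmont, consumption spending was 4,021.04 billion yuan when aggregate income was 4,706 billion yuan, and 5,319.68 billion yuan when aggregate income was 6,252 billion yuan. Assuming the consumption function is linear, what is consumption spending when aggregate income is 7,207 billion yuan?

MPC = (5319.68 − 4021.04)/(6252 − 4706) = 1298.64/1546 = 0.84
a = 4021.04 − 0.84(4706) = 4021.04 − 3953.04 = 68
C = 68 + 0.84(7207) = 68 + 6053.88 = 6121.88

C = 6121.88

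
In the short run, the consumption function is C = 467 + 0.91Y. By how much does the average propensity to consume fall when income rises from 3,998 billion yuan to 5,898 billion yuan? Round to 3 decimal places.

At Y = 3998: C = 467 + 0.91(3998) = 4105.18, APC = 4105.18/3998 = 1.0268
At Y = 5898: C = 5834.18, APC = 5834.18/5898 = 0.9892
Fall in APC = 1.0268 − 0.9892 = 0.0376 ≈ 0.038

ΔAPC = 0.038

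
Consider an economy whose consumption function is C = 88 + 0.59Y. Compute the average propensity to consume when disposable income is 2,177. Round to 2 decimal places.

C = 88 + 0.59(2177) = 1372.43
APC = C/Y = 1372.43/2177 = 0.63

APC = 0.63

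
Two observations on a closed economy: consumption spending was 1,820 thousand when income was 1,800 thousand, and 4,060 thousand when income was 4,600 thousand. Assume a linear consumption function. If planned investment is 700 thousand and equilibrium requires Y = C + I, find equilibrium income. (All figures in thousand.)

Y = 5400

MPC = (4060 − 1820)/(4600 − 1800) = 2240/2800 = 0.8
a = 1820 − 0.8(1800) = 380
Equilibrium: Y = 380 + 0.8Y + 700
0.2Y = 1080, so Y = 1080/0.2 = 5400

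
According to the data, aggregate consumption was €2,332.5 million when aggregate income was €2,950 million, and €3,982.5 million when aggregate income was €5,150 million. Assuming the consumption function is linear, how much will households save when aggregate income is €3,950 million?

MPC = (3982.5 − 2332.5)/(5150 − 2950) = 1650/2200 = 0.75
a = 2332.5 − 0.75(2950) = 2332.5 − 2212.5 = 120
C = 120 + 0.75(3950) = 3082.5
S = 3950 − 3082.5 = 867.5

S = 867.5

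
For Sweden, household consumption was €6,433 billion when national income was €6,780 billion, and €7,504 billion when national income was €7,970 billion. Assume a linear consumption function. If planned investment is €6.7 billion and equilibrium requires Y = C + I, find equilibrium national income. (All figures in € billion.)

MPC = (7504 − 6433)/(7970 − 6780) = 1071/1190 = 0.9
a = 6433 − 0.9(6780) = 331
Equilibrium: Y = 331 + 0.9Y + 6.7
0.1Y = 337.7, so Y = 337.7/0.1 = 3377

Y = 3377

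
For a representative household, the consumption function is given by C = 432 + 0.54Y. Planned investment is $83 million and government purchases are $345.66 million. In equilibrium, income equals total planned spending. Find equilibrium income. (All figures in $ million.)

Y = 1871

Y = C + I + G = 432 + 0.54Y + 83 + 345.66
Y − 0.54Y = 860.66
0.46Y = 860.66, so Y = 860.66/0.46 = 1871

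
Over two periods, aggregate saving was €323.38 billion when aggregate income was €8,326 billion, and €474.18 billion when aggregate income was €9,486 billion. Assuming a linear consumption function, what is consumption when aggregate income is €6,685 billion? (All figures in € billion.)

MPS = ΔS/ΔY = (474.18 − 323.38)/(9486 − 8326) = 150.8/1160 = 0.13
MPC = 1 − MPS = 0.87
Autonomous saving = 323.38 − 0.13(8326) = -759, so a = 759
C = 759 + 0.87(6685) = 759 + 5815.95 = 6574.95

C = 6574.95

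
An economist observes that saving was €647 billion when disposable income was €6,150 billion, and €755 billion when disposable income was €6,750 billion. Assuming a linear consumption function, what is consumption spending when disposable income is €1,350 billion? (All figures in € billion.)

C = 1567

MPS = ΔS/ΔY = (755 − 647)/(6750 − 6150) = 108/600 = 0.18
MPC = 1 − MPS = 0.82
Autonomous saving = 647 − 0.18(6150) = -460, so a = 460
C = 460 + 0.82(1350) = 460 + 1107 = 1567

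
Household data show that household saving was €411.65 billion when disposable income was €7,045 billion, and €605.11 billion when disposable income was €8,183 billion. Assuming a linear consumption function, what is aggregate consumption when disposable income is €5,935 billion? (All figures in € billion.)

MPS = ΔS/ΔY = (605.11 − 411.65)/(8183 − 7045) = 193.46/1138 = 0.17
MPC = 1 − MPS = 0.83
Autonomous saving = 411.65 − 0.17(7045) = -786, so a = 786
C = 786 + 0.83(5935) = 786 + 4926.05 = 5712.05

C = 5712.05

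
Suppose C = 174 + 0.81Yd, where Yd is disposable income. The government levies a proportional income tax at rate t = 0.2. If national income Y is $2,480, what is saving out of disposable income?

Yd = (1 − 0.2)(2480) = 0.8(2480) = 1984
C = 174 + 0.81(1984) = 174 + 1607.04 = 1781.04
S = Yd − C = 1984 − 1781.04 = 202.96

S = 202.96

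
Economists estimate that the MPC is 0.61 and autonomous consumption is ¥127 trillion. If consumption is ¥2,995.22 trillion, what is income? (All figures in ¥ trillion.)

Y = 4702

127 + 0.61Y = 2995.22
0.61Y = 2868.22, so Y = 2868.22/0.61 = 4702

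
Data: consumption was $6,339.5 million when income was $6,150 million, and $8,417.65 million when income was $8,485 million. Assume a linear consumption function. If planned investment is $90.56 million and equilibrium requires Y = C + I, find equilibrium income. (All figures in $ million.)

MPC = (8417.65 − 6339.5)/(8485 − 6150) = 2078.15/2335 = 0.89
a = 6339.5 − 0.89(6150) = 866
Equilibrium: Y = 866 + 0.89Y + 90.56
0.11Y = 956.56, so Y = 956.56/0.11 = 8696

Y = 8696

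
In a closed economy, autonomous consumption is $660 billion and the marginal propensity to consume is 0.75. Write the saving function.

S = Y − C = Y − (660 + 0.75Y) = -660 + (1 − 0.75)Y

S = -660 + 0.25Y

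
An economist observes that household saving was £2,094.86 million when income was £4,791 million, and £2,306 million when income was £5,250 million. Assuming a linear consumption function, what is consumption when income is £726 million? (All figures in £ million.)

MPS = ΔS/ΔY = (2306 − 2094.86)/(5250 − 4791) = 211.14/459 = 0.46
MPC = 1 − MPS = 0.54
Autonomous saving = 2094.86 − 0.46(4791) = -109, so a = 109
C = 109 + 0.54(726) = 109 + 392.04 = 501.04

C = 501.04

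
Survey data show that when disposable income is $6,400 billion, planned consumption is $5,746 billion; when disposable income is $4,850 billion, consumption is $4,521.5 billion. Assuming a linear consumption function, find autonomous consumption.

a = 690

MPC = ΔC/ΔY = (5746 − 4521.5)/(6400 − 4850) = 1224.5/1550 = 0.79
a = C − MPC·Y = 4521.5 − 0.79(4850) = 4521.5 − 3831.5 = 690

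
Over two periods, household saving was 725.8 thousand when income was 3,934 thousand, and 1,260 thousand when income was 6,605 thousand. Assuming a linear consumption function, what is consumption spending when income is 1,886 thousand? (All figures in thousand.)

MPS = ΔS/ΔY = (1260 − 725.8)/(6605 − 3934) = 534.2/2671 = 0.2
MPC = 1 − MPS = 0.8
Autonomous saving = 725.8 − 0.2(3934) = -61, so a = 61
C = 61 + 0.8(1886) = 61 + 1508.8 = 1569.8

C = 1569.8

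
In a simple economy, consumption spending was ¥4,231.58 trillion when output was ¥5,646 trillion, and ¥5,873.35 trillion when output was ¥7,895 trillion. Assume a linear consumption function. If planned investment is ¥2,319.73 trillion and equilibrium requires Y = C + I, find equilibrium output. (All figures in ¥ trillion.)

MPC = (5873.35 − 4231.58)/(7895 − 5646) = 1641.77/2249 = 0.73
a = 4231.58 − 0.73(5646) = 110
Equilibrium: Y = 110 + 0.73Y + 2319.73
0.27Y = 2429.73, so Y = 2429.73/0.27 = 8999

Y = 8999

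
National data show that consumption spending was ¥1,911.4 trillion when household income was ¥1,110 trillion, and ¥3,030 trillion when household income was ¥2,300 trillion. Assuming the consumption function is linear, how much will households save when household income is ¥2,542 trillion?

S = -715.48

MPC = (3030 − 1911.4)/(2300 − 1110) = 1118.6/1190 = 0.94
a = 1911.4 − 0.94(1110) = 1911.4 − 1043.4 = 868
C = 868 + 0.94(2542) = 3257.48
S = 2542 − 3257.48 = -715.48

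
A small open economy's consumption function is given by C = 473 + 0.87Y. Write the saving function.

S = Y − C = Y − (473 + 0.87Y) = -473 + (1 − 0.87)Y

S = -473 + 0.13Y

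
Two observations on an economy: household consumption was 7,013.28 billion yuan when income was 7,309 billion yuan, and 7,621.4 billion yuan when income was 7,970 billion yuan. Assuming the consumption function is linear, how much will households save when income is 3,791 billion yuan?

S = 14.28

MPC = (7621.4 − 7013.28)/(7970 − 7309) = 608.12/661 = 0.92
a = 7013.28 − 0.92(7309) = 7013.28 − 6724.28 = 289
C = 289 + 0.92(3791) = 3776.72
S = 3791 − 3776.72 = 14.28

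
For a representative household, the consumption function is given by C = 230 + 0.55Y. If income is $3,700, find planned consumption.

C = 230 + 0.55(3700) = 230 + 2035 = 2265

C = 2265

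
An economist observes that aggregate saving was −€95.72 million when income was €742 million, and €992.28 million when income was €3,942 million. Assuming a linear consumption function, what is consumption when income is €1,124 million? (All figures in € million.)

MPS = ΔS/ΔY = (992.28 − (-95.72))/(3942 − 742) = 1088/3200 = 0.34
MPC = 1 − MPS = 0.66
Autonomous saving = -95.72 − 0.34(742) = -348, so a = 348
C = 348 + 0.66(1124) = 348 + 741.84 = 1089.84

C = 1089.84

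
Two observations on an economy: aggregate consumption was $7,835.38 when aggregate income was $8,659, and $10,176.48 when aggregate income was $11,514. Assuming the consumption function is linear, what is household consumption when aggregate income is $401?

C = 1063.82

MPC = (10176.48 − 7835.38)/(11514 − 8659) = 2341.1/2855 = 0.82
a = 7835.38 − 0.82(8659) = 7835.38 − 7100.38 = 735
C = 735 + 0.82(401) = 735 + 328.82 = 1063.82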